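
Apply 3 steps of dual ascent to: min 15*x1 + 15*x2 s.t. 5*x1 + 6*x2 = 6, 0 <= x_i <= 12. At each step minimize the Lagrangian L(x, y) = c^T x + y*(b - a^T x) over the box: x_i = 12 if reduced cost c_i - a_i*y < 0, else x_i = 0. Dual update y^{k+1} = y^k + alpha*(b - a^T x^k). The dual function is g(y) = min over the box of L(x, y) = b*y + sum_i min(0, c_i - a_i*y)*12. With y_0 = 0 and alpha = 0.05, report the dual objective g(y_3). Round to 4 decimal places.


Dual ascent for LP: min 15*x1 + 15*x2, 5*x1 + 6*x2 = 6, 0 <= x_i <= 12
Step 1: y^k = 0.0, reduced costs: (15.0, 15.0)
  x^k = (0.0, 0.0), subgradient = b - a^T x = 6.0
  y^{k+1} = 0.0 + 0.05*6.0 = 0.3
Step 2: y^k = 0.3, reduced costs: (13.5, 13.2)
  x^k = (0.0, 0.0), subgradient = b - a^T x = 6.0
  y^{k+1} = 0.3 + 0.05*6.0 = 0.6
Step 3: y^k = 0.6, reduced costs: (12.0, 11.4)
  x^k = (0.0, 0.0), subgradient = b - a^T x = 6.0
  y^{k+1} = 0.6 + 0.05*6.0 = 0.9
Dual objective at y_3 = 0.9: reduced costs (10.5, 9.6), box minimizer x = (0.0, 0.0)
g(y_3) = b*y + (c1 - a1*y)*x1 + (c2 - a2*y)*x2 = 6*0.9 + 10.5*0.0 + 9.6*0.0 = 5.4 + 0.0 + 0.0 = 5.4


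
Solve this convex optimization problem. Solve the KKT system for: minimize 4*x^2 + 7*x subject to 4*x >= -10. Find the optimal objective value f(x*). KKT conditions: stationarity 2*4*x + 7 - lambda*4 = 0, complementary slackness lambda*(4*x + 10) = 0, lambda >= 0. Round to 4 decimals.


Step 1: Try lambda = 0 (constraint inactive).
Stationarity: 2*4*x + 7 = 0
x* = -7/(2*4) = -0.875
Check constraint: 4*-0.875 = -3.5 >= -10 -- satisfied.
Step 2: Compute optimal value.
f(x*) = 4*(-0.875)^2 + 7*(-0.875) = -3.0625


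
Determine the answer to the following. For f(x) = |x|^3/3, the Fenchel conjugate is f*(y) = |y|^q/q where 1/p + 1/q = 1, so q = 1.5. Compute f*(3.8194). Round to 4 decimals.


The conjugate exponent q satisfies 1/p + 1/q = 1.
p = 3, so q = 3/(3 - 1) = 1.5
|y|^q = 3.8194^1.5 = 7.4644
f*(3.8194) = 7.4644 / 1.5 = 4.9762


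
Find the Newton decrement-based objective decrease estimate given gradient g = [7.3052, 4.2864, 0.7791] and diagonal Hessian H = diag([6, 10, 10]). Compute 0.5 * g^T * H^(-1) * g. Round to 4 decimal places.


Step 1: H is diagonal, so H^(-1) * g = [1.2175, 0.4286, 0.0779].
Step 2: g^T H^(-1) g = sum_i g_i^2 / H_ii
  = (7.3052)^2/6 + (4.2864)^2/10 + (0.7791)^2/10
  = 8.8943 + 1.8373 + 0.0607 = 10.7923
Step 3: Objective decrease = 0.5 * g^T H^(-1) g = 5.3962


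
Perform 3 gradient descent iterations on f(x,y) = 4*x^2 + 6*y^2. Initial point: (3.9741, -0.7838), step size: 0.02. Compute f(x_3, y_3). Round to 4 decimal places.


Gradient descent on f(x,y) = 4*x^2 + 6*y^2.
Starting point: (3.9741, -0.7838), alpha = 0.02
Step 1: grad_x = 2*4*3.9741 = 31.7928, grad_y = 2*6*-0.7838 = -9.4056
  x_1 = 3.9741 - 0.02*31.7928 = 3.3382
  y_1 = -0.7838 - 0.02*-9.4056 = -0.5957
Step 2: grad_x = 2*4*3.3382 = 26.706, grad_y = 2*6*-0.5957 = -7.1483
  x_2 = 3.3382 - 0.02*26.706 = 2.8041
  y_2 = -0.5957 - 0.02*-7.1483 = -0.4527
Step 3: grad_x = 2*4*2.8041 = 22.433, grad_y = 2*6*-0.4527 = -5.4327
  x_3 = 2.8041 - 0.02*22.433 = 2.3555
  y_3 = -0.4527 - 0.02*-5.4327 = -0.3441
f(2.3555, -0.3441) = 4*2.3555^2 + 6*(-0.3441)^2 = 22.9032


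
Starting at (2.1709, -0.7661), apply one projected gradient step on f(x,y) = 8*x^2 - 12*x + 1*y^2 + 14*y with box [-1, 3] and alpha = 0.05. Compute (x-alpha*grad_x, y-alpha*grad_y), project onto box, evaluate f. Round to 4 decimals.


Step 1: Compute gradient at (2.1709, -0.7661).
grad_x = 2*8*2.1709 - 12 = 22.7344
grad_y = 2*1*-0.7661 + 14 = 12.4678
Step 2: Gradient step.
x_raw = 2.1709 - 0.05*22.7344 = 1.0342
y_raw = -0.7661 - 0.05*12.4678 = -1.3895
Step 3: Project onto [-1, 3].
x_proj = clip(1.0342) = 1.0342
y_proj = clip(-1.3895) = -1.0
Step 4: Evaluate f.
f(1.0342, -1.0) = -16.8539


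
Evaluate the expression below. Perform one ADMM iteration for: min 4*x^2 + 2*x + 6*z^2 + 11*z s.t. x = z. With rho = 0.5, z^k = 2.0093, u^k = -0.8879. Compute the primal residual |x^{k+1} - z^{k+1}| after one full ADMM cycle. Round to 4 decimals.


ADMM iteration with rho = 0.5, z^k = 2.0093, u^k = -0.8879
Step 1: x-update.
Minimize 4*x^2 + 2*x + (0.5/2)*(x - 2.0093 - 0.8879)^2
FOC: (2*4 + 0.5)*x = -2 + 0.5*(2.0093 + 0.8879)
x^{k+1} = -0.0649
Step 2: z-update.
Minimize 6*z^2 + 11*z + (0.5/2)*(-0.0649 - z - 0.8879)^2
FOC: (2*6 + 0.5)*z = -11 + 0.5*(-0.0649 - 0.8879)
z^{k+1} = -0.9181
Step 3: u-update.
u^{k+1} = -0.8879 - 0.0649 + 0.9181 = -0.0347
Step 4: Primal residual = |-0.0649 + 0.9181| = 0.8532


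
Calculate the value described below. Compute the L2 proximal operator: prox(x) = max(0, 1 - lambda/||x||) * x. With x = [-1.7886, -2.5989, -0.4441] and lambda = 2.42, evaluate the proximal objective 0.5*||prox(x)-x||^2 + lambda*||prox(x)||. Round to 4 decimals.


Step 1: Compute ||x||.
||x|| = 3.186
Step 2: Compute scaling factor.
scale = max(0, 1 - 2.42/3.186) = 0.2404
Step 3: prox(x) = [-0.43, -0.6248, -0.1068]
||prox(x)|| = 0.766
Step 4: Proximal objective.
0.5*||prox-x||^2 = 2.9282
lambda*||prox|| = 1.8537
Total = 4.7819


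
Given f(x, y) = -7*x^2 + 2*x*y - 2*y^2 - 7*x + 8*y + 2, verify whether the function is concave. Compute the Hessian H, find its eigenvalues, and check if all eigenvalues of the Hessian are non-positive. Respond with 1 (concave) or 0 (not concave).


The Hessian of f(x,y) = -7*x^2 + 2*x*y - 2*y^2 - 7*x + 8*y + 2 is:
H = [[-14, 2], [2, -4]]
Trace = -14 - 4 = -18
Determinant = -14*-4 - (2)^2 = 52
Discriminant = (-18)^2 - 4*52 = 116.0
Eigenvalues: lambda_1 = -14.3852, lambda_2 = -3.6148
The function is concave.

1


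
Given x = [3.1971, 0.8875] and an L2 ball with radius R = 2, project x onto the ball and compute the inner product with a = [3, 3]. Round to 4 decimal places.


Step 1: Compute ||x|| (intermediates to 6 decimals).
||x|| = sqrt(3.1971^2 + 0.8875^2) = 3.317997
Step 2: Project.
Since ||x|| > R, scale = R/||x|| = 2/3.317997 = 0.602773, proj(x) = scale * x
proj(x) = [1.927126, 0.534961]
Step 3: Dot product.
a^T * proj(x) = 3*1.927126 + 3*0.534961 = 7.3863


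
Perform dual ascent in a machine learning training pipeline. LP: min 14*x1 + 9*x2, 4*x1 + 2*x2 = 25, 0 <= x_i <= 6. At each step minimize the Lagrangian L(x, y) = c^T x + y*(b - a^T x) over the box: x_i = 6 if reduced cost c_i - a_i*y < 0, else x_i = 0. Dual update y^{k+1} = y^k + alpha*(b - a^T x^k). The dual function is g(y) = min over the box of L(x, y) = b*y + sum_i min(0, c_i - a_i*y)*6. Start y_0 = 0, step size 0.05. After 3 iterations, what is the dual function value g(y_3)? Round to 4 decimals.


Dual ascent for LP: min 14*x1 + 9*x2, 4*x1 + 2*x2 = 25, 0 <= x_i <= 6
Step 1: y^k = 0.0, reduced costs: (14.0, 9.0)
  x^k = (0.0, 0.0), subgradient = b - a^T x = 25.0
  y^{k+1} = 0.0 + 0.05*25.0 = 1.25
Step 2: y^k = 1.25, reduced costs: (9.0, 6.5)
  x^k = (0.0, 0.0), subgradient = b - a^T x = 25.0
  y^{k+1} = 1.25 + 0.05*25.0 = 2.5
Step 3: y^k = 2.5, reduced costs: (4.0, 4.0)
  x^k = (0.0, 0.0), subgradient = b - a^T x = 25.0
  y^{k+1} = 2.5 + 0.05*25.0 = 3.75
Dual objective at y_3 = 3.75: reduced costs (-1.0, 1.5), box minimizer x = (6.0, 0.0)
g(y_3) = b*y + (c1 - a1*y)*x1 + (c2 - a2*y)*x2 = 25*3.75 + (-1.0)*6.0 + 1.5*0.0 = 93.75 - 6.0 + 0.0 = 87.75


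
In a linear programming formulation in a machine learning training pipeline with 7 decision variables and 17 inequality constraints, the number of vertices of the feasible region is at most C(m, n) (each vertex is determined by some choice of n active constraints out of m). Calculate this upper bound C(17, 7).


Each vertex corresponds to some choice of n active constraints out of m, so the number of vertices is at most C(m, n) = m! / (n!(m-n)!).
m = 17, n = 7
Numerator: 17 * 16 * 15 * 14 * 13 * 12 * 11
Denominator: 7! = 5040
C(17, 7) = 19448


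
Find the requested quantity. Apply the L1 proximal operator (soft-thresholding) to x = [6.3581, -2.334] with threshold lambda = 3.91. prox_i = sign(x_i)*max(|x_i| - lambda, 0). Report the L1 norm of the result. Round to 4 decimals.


Soft-thresholding with lambda = 3.91:
prox(6.3581) = sign(6.3581)*max(|6.3581| - 3.91, 0) = 2.4481
prox(-2.334) = sign(-2.334)*max(|-2.334| - 3.91, 0) = 0.0
prox(x) = [2.4481, 0.0]
||prox(x)||_1 = 2.4481 + 0.0 = 2.4481


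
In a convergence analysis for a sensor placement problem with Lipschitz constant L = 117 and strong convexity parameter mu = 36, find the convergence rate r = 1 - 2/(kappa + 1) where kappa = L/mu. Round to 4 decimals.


Step 1: Compute the condition number.
kappa = L/mu = 117/36 = 3.25
Step 2: Compute the convergence rate.
r = 1 - 2/(kappa + 1) = 1 - 2*mu/(L + mu) = (L - mu)/(L + mu) = 81/153 = 0.5294


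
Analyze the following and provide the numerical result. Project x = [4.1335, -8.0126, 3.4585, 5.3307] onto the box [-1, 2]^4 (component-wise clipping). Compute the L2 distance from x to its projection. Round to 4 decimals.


Project each component onto [-1, 2].
clip(4.1335) = 2.0, clip(-8.0126) = -1.0, clip(3.4585) = 2.0, clip(5.3307) = 2.0
Projection = [2.0, -1.0, 2.0, 2.0]
Squared diffs: [4.5518, 49.1766, 2.1272, 11.0936]
Distance = sqrt(66.9492) = 8.1822


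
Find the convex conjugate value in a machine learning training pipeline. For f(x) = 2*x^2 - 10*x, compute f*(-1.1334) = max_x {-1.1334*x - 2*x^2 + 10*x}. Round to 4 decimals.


f*(y) = sup_x {y*x - a*x^2 - b*x} = sup_x {(y-b)*x - a*x^2}
FOC: (y - b) - 2a*x = 0 => x* = (y - b)/(2a)
x* = (-1.1334 + 10)/(2*2) = 2.2167
f*(-1.1334) = (y-b)^2/(4a) = (-1.1334 + 10)^2/(4*2)
= 78.6166/8 = 9.8271


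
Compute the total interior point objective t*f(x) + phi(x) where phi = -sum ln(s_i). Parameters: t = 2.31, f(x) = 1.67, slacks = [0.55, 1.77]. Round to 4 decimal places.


Step 1: Compute log-barrier.
ln values: [-0.5978, 0.571]
phi = -(-0.5978 + 0.571) = 0.0269
Step 2: Compute augmented objective.
t*f(x) = 2.31*1.67 = 3.8577
Total = 3.8577 + 0.0269 = 3.8846


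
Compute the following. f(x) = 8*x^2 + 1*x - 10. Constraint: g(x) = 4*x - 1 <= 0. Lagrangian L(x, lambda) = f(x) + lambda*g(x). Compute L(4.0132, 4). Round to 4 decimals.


Step 1: Evaluate f(x).
f(4.0132) = 8*4.0132^2 + 1*4.0132 - 10 = 122.8594
Step 2: Evaluate g(x).
g(4.0132) = 4*4.0132 - 1 = 15.0528
Step 3: Compute Lagrangian.
L = 122.8594 + 4*15.0528 = 183.0706


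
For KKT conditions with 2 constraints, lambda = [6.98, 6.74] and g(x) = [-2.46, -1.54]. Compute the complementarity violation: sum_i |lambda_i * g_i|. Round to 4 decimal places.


KKT complementary slackness check:
lambda_1 * g_1 = 6.98 * -2.46 = -17.1708
lambda_2 * g_2 = 6.74 * -1.54 = -10.3796
Total violation = 17.1708 + 10.3796 = 27.5504


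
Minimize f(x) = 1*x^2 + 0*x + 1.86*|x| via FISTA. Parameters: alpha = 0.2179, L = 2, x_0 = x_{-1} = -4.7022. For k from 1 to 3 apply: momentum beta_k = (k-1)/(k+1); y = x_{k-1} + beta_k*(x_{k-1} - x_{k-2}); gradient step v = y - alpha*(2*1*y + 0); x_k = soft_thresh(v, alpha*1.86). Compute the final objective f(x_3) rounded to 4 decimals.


FISTA on f(x) = 1*x^2 + 0*x + 1.86*|x|
L = 2, alpha = 0.2179
Iteration 1: beta = 0.0, y = -4.7022 + 0.0*(-4.7022 + 4.7022) = -4.7022
  grad(y) = -9.4044, v = y - alpha*grad = -2.653
  prox(v) = soft_thresh(-2.653, 0.4053) = -2.2477
Iteration 2: beta = 0.3333, y = -2.2477 + 0.3333*(-2.2477 + 4.7022) = -1.4295
  grad(y) = -2.859, v = y - alpha*grad = -0.8065
  prox(v) = soft_thresh(-0.8065, 0.4053) = -0.4012
Iteration 3: beta = 0.5, y = -0.4012 + 0.5*(-0.4012 + 2.2477) = 0.522
  grad(y) = 1.044, v = y - alpha*grad = 0.2945
  prox(v) = soft_thresh(0.2945, 0.4053) = 0.0
f(x_3) = 1*0.0^2 + 0*0.0 + 1.86*|0.0| = 0.0


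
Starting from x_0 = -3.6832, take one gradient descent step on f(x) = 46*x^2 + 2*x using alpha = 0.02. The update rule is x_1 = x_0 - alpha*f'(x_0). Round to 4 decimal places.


We compute the gradient at x_0 and apply the update.
f'(x) = 92*x + 2
f'(-3.6832) = 92*-3.6832 + 2 = -336.8544
x_1 = -3.6832 - 0.02*-336.8544 = 3.0539


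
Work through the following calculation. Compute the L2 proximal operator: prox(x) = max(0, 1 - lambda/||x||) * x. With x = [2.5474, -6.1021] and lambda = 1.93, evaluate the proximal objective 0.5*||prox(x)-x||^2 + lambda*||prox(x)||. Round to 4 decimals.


Step 1: Compute ||x||.
||x|| = 6.6125
Step 2: Compute scaling factor.
scale = max(0, 1 - 1.93/6.6125) = 0.7081
Step 3: prox(x) = [1.8039, -4.3211]
||prox(x)|| = 4.6825
Step 4: Proximal objective.
0.5*||prox-x||^2 = 1.8625
lambda*||prox|| = 9.0372
Total = 10.8996


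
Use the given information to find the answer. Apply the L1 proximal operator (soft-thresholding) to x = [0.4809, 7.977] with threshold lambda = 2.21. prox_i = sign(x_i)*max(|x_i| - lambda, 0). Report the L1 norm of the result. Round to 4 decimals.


Soft-thresholding with lambda = 2.21:
prox(0.4809) = sign(0.4809)*max(|0.4809| - 2.21, 0) = 0.0
prox(7.977) = sign(7.977)*max(|7.977| - 2.21, 0) = 5.767
prox(x) = [0.0, 5.767]
||prox(x)||_1 = 0.0 + 5.767 = 5.767


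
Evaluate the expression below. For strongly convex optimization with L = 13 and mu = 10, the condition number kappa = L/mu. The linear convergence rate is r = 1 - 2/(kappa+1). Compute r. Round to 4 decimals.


Step 1: Compute the condition number.
kappa = L/mu = 13/10 = 1.3
Step 2: Compute the convergence rate.
r = 1 - 2/(kappa + 1) = 1 - 2*mu/(L + mu) = (L - mu)/(L + mu) = 3/23 = 0.1304


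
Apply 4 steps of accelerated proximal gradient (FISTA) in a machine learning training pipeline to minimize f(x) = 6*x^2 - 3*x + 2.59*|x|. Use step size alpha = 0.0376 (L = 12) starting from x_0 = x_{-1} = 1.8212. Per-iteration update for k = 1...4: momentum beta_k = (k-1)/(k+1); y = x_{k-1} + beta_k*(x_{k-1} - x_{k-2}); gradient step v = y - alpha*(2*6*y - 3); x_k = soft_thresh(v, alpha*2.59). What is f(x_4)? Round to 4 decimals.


FISTA on f(x) = 6*x^2 - 3*x + 2.59*|x|
L = 12, alpha = 0.0376
Iteration 1: beta = 0.0, y = 1.8212 + 0.0*(1.8212 - 1.8212) = 1.8212
  grad(y) = 18.8544, v = y - alpha*grad = 1.1123
  prox(v) = soft_thresh(1.1123, 0.0974) = 1.0149
Iteration 2: beta = 0.3333, y = 1.0149 + 0.3333*(1.0149 - 1.8212) = 0.7461
  grad(y) = 5.9534, v = y - alpha*grad = 0.5223
  prox(v) = soft_thresh(0.5223, 0.0974) = 0.4249
Iteration 3: beta = 0.5, y = 0.4249 + 0.5*(0.4249 - 1.0149) = 0.1299
  grad(y) = -1.4414, v = y - alpha*grad = 0.1841
  prox(v) = soft_thresh(0.1841, 0.0974) = 0.0867
Iteration 4: beta = 0.6, y = 0.0867 + 0.6*(0.0867 - 0.4249) = -0.1162
  grad(y) = -4.3946, v = y - alpha*grad = 0.049
  prox(v) = soft_thresh(0.049, 0.0974) = 0.0
f(x_4) = 6*0.0^2 - 3*0.0 + 2.59*|0.0| = 0.0


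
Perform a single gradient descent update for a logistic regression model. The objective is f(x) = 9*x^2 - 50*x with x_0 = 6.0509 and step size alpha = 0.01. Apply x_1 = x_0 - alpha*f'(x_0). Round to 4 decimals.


We compute the gradient at x_0 and apply the update.
f'(x) = 18*x - 50
f'(6.0509) = 18*6.0509 - 50 = 58.9162
x_1 = 6.0509 - 0.01*58.9162 = 5.4617


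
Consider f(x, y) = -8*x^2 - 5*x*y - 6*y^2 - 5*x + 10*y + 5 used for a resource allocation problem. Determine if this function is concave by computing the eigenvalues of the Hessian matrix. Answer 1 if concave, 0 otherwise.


The Hessian of f(x,y) = -8*x^2 - 5*x*y - 6*y^2 - 5*x + 10*y + 5 is:
H = [[-16, -5], [-5, -12]]
Trace = -16 - 12 = -28
Determinant = -16*-12 - (-5)^2 = 167
Discriminant = (-28)^2 - 4*167 = 116.0
Eigenvalues: lambda_1 = -19.3852, lambda_2 = -8.6148
The function is concave.

1


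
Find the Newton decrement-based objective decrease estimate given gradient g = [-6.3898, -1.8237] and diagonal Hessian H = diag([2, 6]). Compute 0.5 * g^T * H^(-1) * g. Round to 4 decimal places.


Step 1: H is diagonal, so H^(-1) * g = [-3.1949, -0.304].
Step 2: g^T H^(-1) g = sum_i g_i^2 / H_ii
  = (-6.3898)^2/2 + (-1.8237)^2/6
  = 20.4148 + 0.5543 = 20.9691
Step 3: Objective decrease = 0.5 * g^T H^(-1) g = 10.4845


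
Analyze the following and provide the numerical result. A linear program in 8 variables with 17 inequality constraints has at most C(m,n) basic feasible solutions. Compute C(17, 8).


Each vertex corresponds to some choice of n active constraints out of m, so the number of vertices is at most C(m, n) = m! / (n!(m-n)!).
m = 17, n = 8
Numerator: 17 * 16 * 15 * 14 * 13 * 12 * 11 * 10
Denominator: 8! = 40320
C(17, 8) = 24310


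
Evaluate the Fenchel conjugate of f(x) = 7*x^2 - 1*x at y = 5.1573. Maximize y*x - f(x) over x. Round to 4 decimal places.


f*(y) = sup_x {y*x - a*x^2 - b*x} = sup_x {(y-b)*x - a*x^2}
FOC: (y - b) - 2a*x = 0 => x* = (y - b)/(2a)
x* = (5.1573 + 1)/(2*7) = 0.4398
f*(5.1573) = (y-b)^2/(4a) = (5.1573 + 1)^2/(4*7)
= 37.9123/28 = 1.354


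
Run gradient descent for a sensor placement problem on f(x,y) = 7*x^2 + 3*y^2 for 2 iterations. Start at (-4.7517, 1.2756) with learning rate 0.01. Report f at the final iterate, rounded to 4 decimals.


Gradient descent on f(x,y) = 7*x^2 + 3*y^2.
Starting point: (-4.7517, 1.2756), alpha = 0.01
Step 1: grad_x = 2*7*-4.7517 = -66.5238, grad_y = 2*3*1.2756 = 7.6536
  x_1 = -4.7517 - 0.01*-66.5238 = -4.0865
  y_1 = 1.2756 - 0.01*7.6536 = 1.1991
Step 2: grad_x = 2*7*-4.0865 = -57.2105, grad_y = 2*3*1.1991 = 7.1944
  x_2 = -4.0865 - 0.01*-57.2105 = -3.5144
  y_2 = 1.1991 - 0.01*7.1944 = 1.1271
f(-3.5144, 1.1271) = 7*(-3.5144)^2 + 3*1.1271^2 = 90.2662


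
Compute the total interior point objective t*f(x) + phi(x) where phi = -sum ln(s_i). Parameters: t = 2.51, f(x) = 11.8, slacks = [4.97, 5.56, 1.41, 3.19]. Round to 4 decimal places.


Step 1: Compute log-barrier.
ln values: [1.6034, 1.7156, 0.3436, 1.16]
phi = -(1.6034 + 1.7156 + 0.3436 + 1.16) = -4.8226
Step 2: Compute augmented objective.
t*f(x) = 2.51*11.8 = 29.618
Total = 29.618 - 4.8226 = 24.7954


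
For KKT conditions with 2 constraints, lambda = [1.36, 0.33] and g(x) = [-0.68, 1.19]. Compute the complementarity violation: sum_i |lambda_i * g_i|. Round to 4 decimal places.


KKT complementary slackness check:
lambda_1 * g_1 = 1.36 * -0.68 = -0.9248
lambda_2 * g_2 = 0.33 * 1.19 = 0.3927
Total violation = 0.9248 + 0.3927 = 1.3175


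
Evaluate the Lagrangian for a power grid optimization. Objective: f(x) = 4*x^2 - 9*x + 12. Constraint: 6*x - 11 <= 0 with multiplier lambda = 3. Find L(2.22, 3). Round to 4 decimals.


Step 1: Evaluate f(x).
f(2.22) = 4*2.22^2 - 9*2.22 + 12 = 11.7336
Step 2: Evaluate g(x).
g(2.22) = 6*2.22 - 11 = 2.32
Step 3: Compute Lagrangian.
L = 11.7336 + 3*2.32 = 18.6936


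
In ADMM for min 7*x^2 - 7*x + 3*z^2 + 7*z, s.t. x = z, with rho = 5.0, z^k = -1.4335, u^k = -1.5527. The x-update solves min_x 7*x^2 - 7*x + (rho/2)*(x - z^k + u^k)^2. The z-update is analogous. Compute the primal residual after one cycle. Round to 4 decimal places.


ADMM iteration with rho = 5.0, z^k = -1.4335, u^k = -1.5527
Step 1: x-update.
Minimize 7*x^2 - 7*x + (5.0/2)*(x + 1.4335 - 1.5527)^2
FOC: (2*7 + 5.0)*x = 7 + 5.0*(-1.4335 + 1.5527)
x^{k+1} = 0.3998
Step 2: z-update.
Minimize 3*z^2 + 7*z + (5.0/2)*(0.3998 - z - 1.5527)^2
FOC: (2*3 + 5.0)*z = -7 + 5.0*(0.3998 - 1.5527)
z^{k+1} = -1.1604
Step 3: u-update.
u^{k+1} = -1.5527 + 0.3998 + 1.1604 = 0.0075
Step 4: Primal residual = |0.3998 + 1.1604| = 1.5602


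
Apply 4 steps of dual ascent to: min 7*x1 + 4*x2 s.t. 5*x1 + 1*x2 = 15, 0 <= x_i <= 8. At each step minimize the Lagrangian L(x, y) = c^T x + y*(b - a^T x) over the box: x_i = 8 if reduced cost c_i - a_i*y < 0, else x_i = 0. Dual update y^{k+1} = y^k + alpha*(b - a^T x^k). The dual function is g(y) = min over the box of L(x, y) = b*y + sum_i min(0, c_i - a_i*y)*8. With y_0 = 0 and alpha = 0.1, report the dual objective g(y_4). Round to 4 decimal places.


Dual ascent for LP: min 7*x1 + 4*x2, 5*x1 + 1*x2 = 15, 0 <= x_i <= 8
Step 1: y^k = 0.0, reduced costs: (7.0, 4.0)
  x^k = (0.0, 0.0), subgradient = b - a^T x = 15.0
  y^{k+1} = 0.0 + 0.1*15.0 = 1.5
Step 2: y^k = 1.5, reduced costs: (-0.5, 2.5)
  x^k = (8.0, 0.0), subgradient = b - a^T x = -25.0
  y^{k+1} = 1.5 + 0.1*-25.0 = -1.0
Step 3: y^k = -1.0, reduced costs: (12.0, 5.0)
  x^k = (0.0, 0.0), subgradient = b - a^T x = 15.0
  y^{k+1} = -1.0 + 0.1*15.0 = 0.5
Step 4: y^k = 0.5, reduced costs: (4.5, 3.5)
  x^k = (0.0, 0.0), subgradient = b - a^T x = 15.0
  y^{k+1} = 0.5 + 0.1*15.0 = 2.0
Dual objective at y_4 = 2.0: reduced costs (-3.0, 2.0), box minimizer x = (8.0, 0.0)
g(y_4) = b*y + (c1 - a1*y)*x1 + (c2 - a2*y)*x2 = 15*2.0 + (-3.0)*8.0 + 2.0*0.0 = 30.0 - 24.0 + 0.0 = 6.0


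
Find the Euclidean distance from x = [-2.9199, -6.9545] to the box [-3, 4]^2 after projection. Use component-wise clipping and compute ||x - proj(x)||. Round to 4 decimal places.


Project each component onto [-3, 4].
clip(-2.9199) = -2.9199, clip(-6.9545) = -3.0
Projection = [-2.9199, -3.0]
Squared diffs: [0.0, 15.6381]
Distance = sqrt(15.6381) = 3.9545


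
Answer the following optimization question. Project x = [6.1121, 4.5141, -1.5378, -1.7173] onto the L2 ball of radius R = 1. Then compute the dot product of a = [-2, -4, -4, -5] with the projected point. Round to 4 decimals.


Step 1: Compute ||x|| (intermediates to 6 decimals).
||x|| = sqrt(6.1121^2 + 4.5141^2 + (-1.5378)^2 + (-1.7173)^2) = 7.940328
Step 2: Project.
Since ||x|| > R, scale = R/||x|| = 1/7.940328 = 0.125939, proj(x) = scale * x
proj(x) = [0.769752, 0.568501, -0.193669, -0.216275]
Step 3: Dot product.
a^T * proj(x) = -2*0.769752 - 4*0.568501 - 4*(-0.193669) - 5*(-0.216275) = -1.9575


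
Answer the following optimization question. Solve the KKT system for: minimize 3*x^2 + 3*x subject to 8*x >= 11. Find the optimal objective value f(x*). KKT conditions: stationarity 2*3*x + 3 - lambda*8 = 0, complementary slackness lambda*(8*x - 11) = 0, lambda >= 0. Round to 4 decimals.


Step 1: Try lambda = 0 (constraint inactive).
x_unc = -3/(2*3) = -0.5
Check: 8*-0.5 = -4.0 < 11 -- violated!
Step 2: Constraint must be active: 8*x = 11
x* = 11/8 = 1.375
lambda = (2*3*1.375 + 3)/8 = 1.4063
Step 3: Compute optimal value.
f(x*) = 3*1.375^2 + 3*1.375 = 9.7969


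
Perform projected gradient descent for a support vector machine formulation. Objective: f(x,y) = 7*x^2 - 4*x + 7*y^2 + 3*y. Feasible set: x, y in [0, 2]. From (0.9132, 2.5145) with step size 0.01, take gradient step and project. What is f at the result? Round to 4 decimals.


Step 1: Compute gradient at (0.9132, 2.5145).
grad_x = 2*7*0.9132 - 4 = 8.7848
grad_y = 2*7*2.5145 + 3 = 38.203
Step 2: Gradient step.
x_raw = 0.9132 - 0.01*8.7848 = 0.8254
y_raw = 2.5145 - 0.01*38.203 = 2.1325
Step 3: Project onto [0, 2].
x_proj = clip(0.8254) = 0.8254
y_proj = clip(2.1325) = 2.0
Step 4: Evaluate f.
f(0.8254, 2.0) = 35.467


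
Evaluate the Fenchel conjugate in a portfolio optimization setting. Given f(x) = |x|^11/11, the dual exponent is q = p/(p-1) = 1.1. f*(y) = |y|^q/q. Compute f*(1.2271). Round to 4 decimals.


The conjugate exponent q satisfies 1/p + 1/q = 1.
p = 11, so q = 11/(11 - 1) = 1.1
|y|^q = 1.2271^1.1 = 1.2525
f*(1.2271) = 1.2525 / 1.1 = 1.1386


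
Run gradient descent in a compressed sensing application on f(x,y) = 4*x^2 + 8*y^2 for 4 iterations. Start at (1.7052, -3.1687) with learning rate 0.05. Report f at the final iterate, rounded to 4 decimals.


Gradient descent on f(x,y) = 4*x^2 + 8*y^2.
Starting point: (1.7052, -3.1687), alpha = 0.05
Step 1: grad_x = 2*4*1.7052 = 13.6416, grad_y = 2*8*-3.1687 = -50.6992
  x_1 = 1.7052 - 0.05*13.6416 = 1.0231
  y_1 = -3.1687 - 0.05*-50.6992 = -0.6337
Step 2: grad_x = 2*4*1.0231 = 8.185, grad_y = 2*8*-0.6337 = -10.1398
  x_2 = 1.0231 - 0.05*8.185 = 0.6139
  y_2 = -0.6337 - 0.05*-10.1398 = -0.1267
Step 3: grad_x = 2*4*0.6139 = 4.911, grad_y = 2*8*-0.1267 = -2.028
  x_3 = 0.6139 - 0.05*4.911 = 0.3683
  y_3 = -0.1267 - 0.05*-2.028 = -0.0253
Step 4: grad_x = 2*4*0.3683 = 2.9466, grad_y = 2*8*-0.0253 = -0.4056
  x_4 = 0.3683 - 0.05*2.9466 = 0.221
  y_4 = -0.0253 - 0.05*-0.4056 = -0.0051
f(0.221, -0.0051) = 4*0.221^2 + 8*(-0.0051)^2 = 0.1956


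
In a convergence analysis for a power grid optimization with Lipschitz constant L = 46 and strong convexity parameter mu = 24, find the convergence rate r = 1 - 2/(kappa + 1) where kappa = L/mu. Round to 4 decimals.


Step 1: Compute the condition number.
kappa = L/mu = 46/24 = 1.9167
Step 2: Compute the convergence rate.
r = 1 - 2/(kappa + 1) = 1 - 2*mu/(L + mu) = (L - mu)/(L + mu) = 22/70 = 0.3143


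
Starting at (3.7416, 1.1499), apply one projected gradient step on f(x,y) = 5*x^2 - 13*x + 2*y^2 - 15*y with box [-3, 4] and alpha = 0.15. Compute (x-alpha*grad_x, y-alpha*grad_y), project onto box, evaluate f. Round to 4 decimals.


Step 1: Compute gradient at (3.7416, 1.1499).
grad_x = 2*5*3.7416 - 13 = 24.416
grad_y = 2*2*1.1499 - 15 = -10.4004
Step 2: Gradient step.
x_raw = 3.7416 - 0.15*24.416 = 0.0792
y_raw = 1.1499 - 0.15*-10.4004 = 2.71
Step 3: Project onto [-3, 4].
x_proj = clip(0.0792) = 0.0792
y_proj = clip(2.71) = 2.71
Step 4: Evaluate f.
f(0.0792, 2.71) = -26.9599


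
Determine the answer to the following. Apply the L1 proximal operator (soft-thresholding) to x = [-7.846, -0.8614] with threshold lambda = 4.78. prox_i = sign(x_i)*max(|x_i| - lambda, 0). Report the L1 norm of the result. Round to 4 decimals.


Soft-thresholding with lambda = 4.78:
prox(-7.846) = sign(-7.846)*max(|-7.846| - 4.78, 0) = -3.066
prox(-0.8614) = sign(-0.8614)*max(|-0.8614| - 4.78, 0) = 0.0
prox(x) = [-3.066, 0.0]
||prox(x)||_1 = 3.066 + 0.0 = 3.066


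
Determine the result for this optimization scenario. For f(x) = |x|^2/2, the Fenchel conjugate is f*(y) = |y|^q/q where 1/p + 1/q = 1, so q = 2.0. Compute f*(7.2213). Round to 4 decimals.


The conjugate exponent q satisfies 1/p + 1/q = 1.
p = 2, so q = 2/(2 - 1) = 2.0
|y|^q = 7.2213^2.0 = 52.1472
f*(7.2213) = 52.1472 / 2.0 = 26.0736


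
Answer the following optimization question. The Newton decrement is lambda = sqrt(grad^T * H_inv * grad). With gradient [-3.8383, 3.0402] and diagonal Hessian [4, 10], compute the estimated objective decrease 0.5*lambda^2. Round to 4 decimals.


Step 1: H is diagonal, so H^(-1) * g = [-0.9596, 0.304].
Step 2: g^T H^(-1) g = sum_i g_i^2 / H_ii
  = (-3.8383)^2/4 + (3.0402)^2/10
  = 3.6831 + 0.9243 = 4.6074
Step 3: Objective decrease = 0.5 * g^T H^(-1) g = 2.3037


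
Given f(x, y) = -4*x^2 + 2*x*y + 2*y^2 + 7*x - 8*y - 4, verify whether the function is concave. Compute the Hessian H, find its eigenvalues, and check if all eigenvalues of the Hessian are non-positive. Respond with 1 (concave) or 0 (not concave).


The Hessian of f(x,y) = -4*x^2 + 2*x*y + 2*y^2 + 7*x - 8*y - 4 is:
H = [[-8, 2], [2, 4]]
Trace = -8 + 4 = -4
Determinant = -8*4 - (2)^2 = -36
Discriminant = (-4)^2 - 4*-36 = 160.0
Eigenvalues: lambda_1 = -8.3246, lambda_2 = 4.3246
The function is not concave.

0


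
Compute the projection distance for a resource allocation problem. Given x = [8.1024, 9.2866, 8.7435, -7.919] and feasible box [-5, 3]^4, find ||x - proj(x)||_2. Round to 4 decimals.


Project each component onto [-5, 3].
clip(8.1024) = 3.0, clip(9.2866) = 3.0, clip(8.7435) = 3.0, clip(-7.919) = -5.0
Projection = [3.0, 3.0, 3.0, -5.0]
Squared diffs: [26.0345, 39.5213, 32.9878, 8.5206]
Distance = sqrt(107.0642) = 10.3472


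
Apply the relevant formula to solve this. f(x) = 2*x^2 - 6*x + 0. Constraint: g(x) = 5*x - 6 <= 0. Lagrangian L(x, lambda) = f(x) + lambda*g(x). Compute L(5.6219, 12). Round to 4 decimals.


Step 1: Evaluate f(x).
f(5.6219) = 2*5.6219^2 - 6*5.6219 + 0 = 29.4801
Step 2: Evaluate g(x).
g(5.6219) = 5*5.6219 - 6 = 22.1095
Step 3: Compute Lagrangian.
L = 29.4801 + 12*22.1095 = 294.7941


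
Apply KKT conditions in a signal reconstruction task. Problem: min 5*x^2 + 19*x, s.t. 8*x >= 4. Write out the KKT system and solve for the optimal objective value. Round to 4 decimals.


Step 1: Try lambda = 0 (constraint inactive).
x_unc = -19/(2*5) = -1.9
Check: 8*-1.9 = -15.2 < 4 -- violated!
Step 2: Constraint must be active: 8*x = 4
x* = 4/8 = 0.5
lambda = (2*5*0.5 + 19)/8 = 3.0
Step 3: Compute optimal value.
f(x*) = 5*0.5^2 + 19*0.5 = 10.75


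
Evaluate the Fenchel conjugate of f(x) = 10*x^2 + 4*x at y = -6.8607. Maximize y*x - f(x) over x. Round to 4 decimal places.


f*(y) = sup_x {y*x - a*x^2 - b*x} = sup_x {(y-b)*x - a*x^2}
FOC: (y - b) - 2a*x = 0 => x* = (y - b)/(2a)
x* = (-6.8607 - 4)/(2*10) = -0.543
f*(-6.8607) = (y-b)^2/(4a) = (-6.8607 - 4)^2/(4*10)
= 117.9548/40 = 2.9489


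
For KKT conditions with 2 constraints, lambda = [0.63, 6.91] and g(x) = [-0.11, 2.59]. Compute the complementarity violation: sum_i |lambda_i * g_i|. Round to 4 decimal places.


KKT complementary slackness check:
lambda_1 * g_1 = 0.63 * -0.11 = -0.0693
lambda_2 * g_2 = 6.91 * 2.59 = 17.8969
Total violation = 0.0693 + 17.8969 = 17.9662


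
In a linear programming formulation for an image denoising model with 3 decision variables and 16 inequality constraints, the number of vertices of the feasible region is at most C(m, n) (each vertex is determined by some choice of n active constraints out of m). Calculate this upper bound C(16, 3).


Each vertex corresponds to some choice of n active constraints out of m, so the number of vertices is at most C(m, n) = m! / (n!(m-n)!).
m = 16, n = 3
Numerator: 16 * 15 * 14
Denominator: 3! = 6
C(16, 3) = 560


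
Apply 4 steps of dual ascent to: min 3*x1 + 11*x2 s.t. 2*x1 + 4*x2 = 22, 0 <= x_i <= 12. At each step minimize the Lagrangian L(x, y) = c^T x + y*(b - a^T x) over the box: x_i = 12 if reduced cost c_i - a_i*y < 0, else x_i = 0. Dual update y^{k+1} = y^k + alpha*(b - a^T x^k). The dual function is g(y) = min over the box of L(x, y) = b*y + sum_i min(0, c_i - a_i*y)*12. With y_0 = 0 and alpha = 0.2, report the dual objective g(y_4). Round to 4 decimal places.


Dual ascent for LP: min 3*x1 + 11*x2, 2*x1 + 4*x2 = 22, 0 <= x_i <= 12
Step 1: y^k = 0.0, reduced costs: (3.0, 11.0)
  x^k = (0.0, 0.0), subgradient = b - a^T x = 22.0
  y^{k+1} = 0.0 + 0.2*22.0 = 4.4
Step 2: y^k = 4.4, reduced costs: (-5.8, -6.6)
  x^k = (12.0, 12.0), subgradient = b - a^T x = -50.0
  y^{k+1} = 4.4 + 0.2*-50.0 = -5.6
Step 3: y^k = -5.6, reduced costs: (14.2, 33.4)
  x^k = (0.0, 0.0), subgradient = b - a^T x = 22.0
  y^{k+1} = -5.6 + 0.2*22.0 = -1.2
Step 4: y^k = -1.2, reduced costs: (5.4, 15.8)
  x^k = (0.0, 0.0), subgradient = b - a^T x = 22.0
  y^{k+1} = -1.2 + 0.2*22.0 = 3.2
Dual objective at y_4 = 3.2: reduced costs (-3.4, -1.8), box minimizer x = (12.0, 12.0)
g(y_4) = b*y + (c1 - a1*y)*x1 + (c2 - a2*y)*x2 = 22*3.2 + (-3.4)*12.0 + (-1.8)*12.0 = 70.4 - 40.8 - 21.6 = 8.0


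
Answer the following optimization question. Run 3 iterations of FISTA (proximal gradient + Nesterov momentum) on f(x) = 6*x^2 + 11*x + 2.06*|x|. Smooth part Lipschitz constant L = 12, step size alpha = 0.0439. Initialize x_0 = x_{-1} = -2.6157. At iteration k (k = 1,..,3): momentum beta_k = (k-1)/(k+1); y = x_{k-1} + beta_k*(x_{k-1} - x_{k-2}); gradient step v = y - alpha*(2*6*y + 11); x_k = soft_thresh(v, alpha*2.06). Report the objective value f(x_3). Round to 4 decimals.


FISTA on f(x) = 6*x^2 + 11*x + 2.06*|x|
L = 12, alpha = 0.0439
Iteration 1: beta = 0.0, y = -2.6157 + 0.0*(-2.6157 + 2.6157) = -2.6157
  grad(y) = -20.3884, v = y - alpha*grad = -1.7206
  prox(v) = soft_thresh(-1.7206, 0.0904) = -1.6302
Iteration 2: beta = 0.3333, y = -1.6302 + 0.3333*(-1.6302 + 2.6157) = -1.3017
  grad(y) = -4.6206, v = y - alpha*grad = -1.0989
  prox(v) = soft_thresh(-1.0989, 0.0904) = -1.0084
Iteration 3: beta = 0.5, y = -1.0084 + 0.5*(-1.0084 + 1.6302) = -0.6976
  grad(y) = 2.6294, v = y - alpha*grad = -0.813
  prox(v) = soft_thresh(-0.813, 0.0904) = -0.7225
f(x_3) = 6*(-0.7225)^2 + 11*(-0.7225) + 2.06*|-0.7225| = -3.3271


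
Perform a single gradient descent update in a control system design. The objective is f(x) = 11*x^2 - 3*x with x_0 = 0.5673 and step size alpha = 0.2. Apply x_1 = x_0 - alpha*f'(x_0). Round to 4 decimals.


We compute the gradient at x_0 and apply the update.
f'(x) = 22*x - 3
f'(0.5673) = 22*0.5673 - 3 = 9.4806
x_1 = 0.5673 - 0.2*9.4806 = -1.3288


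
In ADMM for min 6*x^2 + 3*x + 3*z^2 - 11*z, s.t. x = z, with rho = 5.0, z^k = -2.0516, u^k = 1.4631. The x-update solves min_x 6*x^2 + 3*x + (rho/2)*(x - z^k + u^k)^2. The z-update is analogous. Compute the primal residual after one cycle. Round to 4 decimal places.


ADMM iteration with rho = 5.0, z^k = -2.0516, u^k = 1.4631
Step 1: x-update.
Minimize 6*x^2 + 3*x + (5.0/2)*(x + 2.0516 + 1.4631)^2
FOC: (2*6 + 5.0)*x = -3 + 5.0*(-2.0516 - 1.4631)
x^{k+1} = -1.2102
Step 2: z-update.
Minimize 3*z^2 - 11*z + (5.0/2)*(-1.2102 - z + 1.4631)^2
FOC: (2*3 + 5.0)*z = 11 + 5.0*(-1.2102 + 1.4631)
z^{k+1} = 1.115
Step 3: u-update.
u^{k+1} = 1.4631 - 1.2102 - 1.115 = -0.8621
Step 4: Primal residual = |-1.2102 - 1.115| = 2.3252


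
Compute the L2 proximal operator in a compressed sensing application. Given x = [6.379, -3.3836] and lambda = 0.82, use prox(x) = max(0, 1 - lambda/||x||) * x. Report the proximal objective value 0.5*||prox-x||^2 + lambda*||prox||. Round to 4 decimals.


Step 1: Compute ||x||.
||x|| = 7.2208
Step 2: Compute scaling factor.
scale = max(0, 1 - 0.82/7.2208) = 0.8864
Step 3: prox(x) = [5.6546, -2.9994]
||prox(x)|| = 6.4008
Step 4: Proximal objective.
0.5*||prox-x||^2 = 0.3362
lambda*||prox|| = 5.2487
Total = 5.5849


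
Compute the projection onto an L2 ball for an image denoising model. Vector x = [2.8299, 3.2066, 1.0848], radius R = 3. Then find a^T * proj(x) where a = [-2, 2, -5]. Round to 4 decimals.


Step 1: Compute ||x|| (intermediates to 6 decimals).
||x|| = sqrt(2.8299^2 + 3.2066^2 + 1.0848^2) = 4.412189
Step 2: Project.
Since ||x|| > R, scale = R/||x|| = 3/4.412189 = 0.679935, proj(x) = scale * x
proj(x) = [1.924148, 2.18028, 0.737593]
Step 3: Dot product.
a^T * proj(x) = -2*1.924148 + 2*2.18028 - 5*0.737593 = -3.1757


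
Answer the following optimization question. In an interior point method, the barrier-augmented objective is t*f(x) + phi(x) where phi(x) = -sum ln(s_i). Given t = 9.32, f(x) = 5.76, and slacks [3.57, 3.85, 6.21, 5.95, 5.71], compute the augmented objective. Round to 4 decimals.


Step 1: Compute log-barrier.
ln values: [1.2726, 1.3481, 1.8262, 1.7834, 1.7422]
phi = -(1.2726 + 1.3481 + 1.8262 + 1.7834 + 1.7422) = -7.9724
Step 2: Compute augmented objective.
t*f(x) = 9.32*5.76 = 53.6832
Total = 53.6832 - 7.9724 = 45.7108


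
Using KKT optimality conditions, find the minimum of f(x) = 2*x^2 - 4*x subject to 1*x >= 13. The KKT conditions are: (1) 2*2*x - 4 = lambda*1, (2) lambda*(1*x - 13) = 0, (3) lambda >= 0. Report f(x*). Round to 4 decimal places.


Step 1: Try lambda = 0 (constraint inactive).
x_unc = 4/(2*2) = 1.0
Check: 1*1.0 = 1.0 < 13 -- violated!
Step 2: Constraint must be active: 1*x = 13
x* = 13/1 = 13.0
lambda = (2*2*13.0 - 4)/1 = 48.0
Step 3: Compute optimal value.
f(x*) = 2*13.0^2 - 4*13.0 = 286.0


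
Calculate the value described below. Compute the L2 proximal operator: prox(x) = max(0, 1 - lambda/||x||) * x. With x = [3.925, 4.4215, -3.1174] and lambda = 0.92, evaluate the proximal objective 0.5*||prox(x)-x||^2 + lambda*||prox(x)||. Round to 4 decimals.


Step 1: Compute ||x||.
||x|| = 6.6838
Step 2: Compute scaling factor.
scale = max(0, 1 - 0.92/6.6838) = 0.8624
Step 3: prox(x) = [3.3847, 3.8129, -2.6883]
||prox(x)|| = 5.7638
Step 4: Proximal objective.
0.5*||prox-x||^2 = 0.4232
lambda*||prox|| = 5.3027
Total = 5.7259


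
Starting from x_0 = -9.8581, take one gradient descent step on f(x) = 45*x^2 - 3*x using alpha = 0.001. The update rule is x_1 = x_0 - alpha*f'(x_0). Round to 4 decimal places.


We compute the gradient at x_0 and apply the update.
f'(x) = 90*x - 3
f'(-9.8581) = 90*-9.8581 - 3 = -890.229
x_1 = -9.8581 - 0.001*-890.229 = -8.9679


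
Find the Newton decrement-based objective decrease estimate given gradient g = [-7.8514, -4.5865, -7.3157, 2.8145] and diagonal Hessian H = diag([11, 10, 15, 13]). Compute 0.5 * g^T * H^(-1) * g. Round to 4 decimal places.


Step 1: H is diagonal, so H^(-1) * g = [-0.7138, -0.4587, -0.4877, 0.2165].
Step 2: g^T H^(-1) g = sum_i g_i^2 / H_ii
  = (-7.8514)^2/11 + (-4.5865)^2/10 + (-7.3157)^2/15 + (2.8145)^2/13
  = 5.604 + 2.1036 + 3.568 + 0.6093 = 11.8849
Step 3: Objective decrease = 0.5 * g^T H^(-1) g = 5.9425


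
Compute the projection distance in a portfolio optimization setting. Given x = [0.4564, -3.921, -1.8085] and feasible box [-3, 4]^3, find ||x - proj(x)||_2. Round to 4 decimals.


Project each component onto [-3, 4].
clip(0.4564) = 0.4564, clip(-3.921) = -3.0, clip(-1.8085) = -1.8085
Projection = [0.4564, -3.0, -1.8085]
Squared diffs: [0.0, 0.8482, 0.0]
Distance = sqrt(0.8482) = 0.921


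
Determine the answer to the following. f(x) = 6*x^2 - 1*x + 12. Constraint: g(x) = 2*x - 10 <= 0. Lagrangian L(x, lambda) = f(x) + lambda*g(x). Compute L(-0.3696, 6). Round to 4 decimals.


Step 1: Evaluate f(x).
f(-0.3696) = 6*(-0.3696)^2 - 1*(-0.3696) + 12 = 13.1892
Step 2: Evaluate g(x).
g(-0.3696) = 2*-0.3696 - 10 = -10.7392
Step 3: Compute Lagrangian.
L = 13.1892 + 6*-10.7392 = -51.246


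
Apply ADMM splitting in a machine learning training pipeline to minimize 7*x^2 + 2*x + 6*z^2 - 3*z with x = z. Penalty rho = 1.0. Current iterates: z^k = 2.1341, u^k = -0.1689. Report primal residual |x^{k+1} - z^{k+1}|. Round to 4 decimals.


ADMM iteration with rho = 1.0, z^k = 2.1341, u^k = -0.1689
Step 1: x-update.
Minimize 7*x^2 + 2*x + (1.0/2)*(x - 2.1341 - 0.1689)^2
FOC: (2*7 + 1.0)*x = -2 + 1.0*(2.1341 + 0.1689)
x^{k+1} = 0.0202
Step 2: z-update.
Minimize 6*z^2 - 3*z + (1.0/2)*(0.0202 - z - 0.1689)^2
FOC: (2*6 + 1.0)*z = 3 + 1.0*(0.0202 - 0.1689)
z^{k+1} = 0.2193
Step 3: u-update.
u^{k+1} = -0.1689 + 0.0202 - 0.2193 = -0.368
Step 4: Primal residual = |0.0202 - 0.2193| = 0.1991


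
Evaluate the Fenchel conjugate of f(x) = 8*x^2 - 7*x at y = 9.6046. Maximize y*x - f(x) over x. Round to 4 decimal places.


f*(y) = sup_x {y*x - a*x^2 - b*x} = sup_x {(y-b)*x - a*x^2}
FOC: (y - b) - 2a*x = 0 => x* = (y - b)/(2a)
x* = (9.6046 + 7)/(2*8) = 1.0378
f*(9.6046) = (y-b)^2/(4a) = (9.6046 + 7)^2/(4*8)
= 275.7127/32 = 8.616


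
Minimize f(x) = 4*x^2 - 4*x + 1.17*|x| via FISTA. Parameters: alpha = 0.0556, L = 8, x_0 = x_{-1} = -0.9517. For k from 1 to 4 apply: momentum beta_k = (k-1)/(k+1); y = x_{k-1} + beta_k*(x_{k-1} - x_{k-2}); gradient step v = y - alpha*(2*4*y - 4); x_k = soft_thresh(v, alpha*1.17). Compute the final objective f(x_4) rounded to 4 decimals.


FISTA on f(x) = 4*x^2 - 4*x + 1.17*|x|
L = 8, alpha = 0.0556
Iteration 1: beta = 0.0, y = -0.9517 + 0.0*(-0.9517 + 0.9517) = -0.9517
  grad(y) = -11.6136, v = y - alpha*grad = -0.306
  prox(v) = soft_thresh(-0.306, 0.0651) = -0.2409
Iteration 2: beta = 0.3333, y = -0.2409 + 0.3333*(-0.2409 + 0.9517) = -0.004
  grad(y) = -4.0321, v = y - alpha*grad = 0.2202
  prox(v) = soft_thresh(0.2202, 0.0651) = 0.1551
Iteration 3: beta = 0.5, y = 0.1551 + 0.5*(0.1551 + 0.2409) = 0.3531
  grad(y) = -1.1748, v = y - alpha*grad = 0.4185
  prox(v) = soft_thresh(0.4185, 0.0651) = 0.3534
Iteration 4: beta = 0.6, y = 0.3534 + 0.6*(0.3534 - 0.1551) = 0.4724
  grad(y) = -0.2209, v = y - alpha*grad = 0.4847
  prox(v) = soft_thresh(0.4847, 0.0651) = 0.4196
f(x_4) = 4*0.4196^2 - 4*0.4196 + 1.17*|0.4196| = -0.4832


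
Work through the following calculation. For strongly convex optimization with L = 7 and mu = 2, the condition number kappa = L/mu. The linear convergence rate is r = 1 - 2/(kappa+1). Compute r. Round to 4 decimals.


Step 1: Compute the condition number.
kappa = L/mu = 7/2 = 3.5
Step 2: Compute the convergence rate.
r = 1 - 2/(kappa + 1) = 1 - 2*mu/(L + mu) = (L - mu)/(L + mu) = 5/9 = 0.5556


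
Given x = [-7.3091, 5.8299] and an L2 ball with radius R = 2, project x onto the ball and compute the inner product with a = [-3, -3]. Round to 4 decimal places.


Step 1: Compute ||x|| (intermediates to 6 decimals).
||x|| = sqrt((-7.3091)^2 + 5.8299^2) = 9.349368
Step 2: Project.
Since ||x|| > R, scale = R/||x|| = 2/9.349368 = 0.213918, proj(x) = scale * x
proj(x) = [-1.563548, 1.247121]
Step 3: Dot product.
a^T * proj(x) = -3*(-1.563548) - 3*1.247121 = 0.9493


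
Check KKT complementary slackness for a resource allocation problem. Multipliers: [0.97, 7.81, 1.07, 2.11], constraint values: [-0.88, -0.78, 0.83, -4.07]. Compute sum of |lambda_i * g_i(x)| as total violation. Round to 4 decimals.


KKT complementary slackness check:
lambda_1 * g_1 = 0.97 * -0.88 = -0.8536
lambda_2 * g_2 = 7.81 * -0.78 = -6.0918
lambda_3 * g_3 = 1.07 * 0.83 = 0.8881
lambda_4 * g_4 = 2.11 * -4.07 = -8.5877
Total violation = 0.8536 + 6.0918 + 0.8881 + 8.5877 = 16.4212
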